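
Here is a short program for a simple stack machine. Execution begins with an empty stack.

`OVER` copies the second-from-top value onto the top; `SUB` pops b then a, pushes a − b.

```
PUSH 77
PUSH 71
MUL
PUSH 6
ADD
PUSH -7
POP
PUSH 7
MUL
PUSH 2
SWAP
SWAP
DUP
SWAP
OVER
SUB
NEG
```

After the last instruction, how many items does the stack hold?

PUSH 77  [77]
PUSH 71  [77, 71]
MUL      [5467]
PUSH 6   [5467, 6]
ADD      [5473]
PUSH -7  [5473, -7]
POP      [5473]
PUSH 7   [5473, 7]
MUL      [38311]
PUSH 2   [38311, 2]
SWAP     [2, 38311]
SWAP     [38311, 2]
DUP      [38311, 2, 2]
SWAP     [38311, 2, 2]
OVER     [38311, 2, 2, 2]
SUB      [38311, 2, 0]
NEG      [38311, 2, 0]

3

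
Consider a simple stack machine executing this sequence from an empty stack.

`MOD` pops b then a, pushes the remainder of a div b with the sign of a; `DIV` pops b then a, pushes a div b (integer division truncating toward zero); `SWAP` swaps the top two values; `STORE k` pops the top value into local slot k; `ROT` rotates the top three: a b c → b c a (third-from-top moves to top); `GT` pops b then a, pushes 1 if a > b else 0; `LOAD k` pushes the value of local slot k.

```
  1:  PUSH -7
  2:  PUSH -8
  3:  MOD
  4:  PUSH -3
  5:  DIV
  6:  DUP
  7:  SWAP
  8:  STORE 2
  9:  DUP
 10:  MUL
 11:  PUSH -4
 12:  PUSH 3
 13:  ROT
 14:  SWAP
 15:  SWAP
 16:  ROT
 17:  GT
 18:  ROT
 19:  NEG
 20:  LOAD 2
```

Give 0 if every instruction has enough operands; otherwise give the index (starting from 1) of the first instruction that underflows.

PUSH -7 : -7
PUSH -8 : -7 -8
MOD     : -7
PUSH -3 : -7 -3
DIV     : 2
DUP     : 2 2
SWAP    : 2 2
STORE 2 : 2
DUP     : 2 2
MUL     : 4
PUSH -4 : 4 -4
PUSH 3  : 4 -4 3
ROT     : -4 3 4
SWAP    : -4 4 3
SWAP    : -4 3 4
ROT     : 3 4 -4
GT      : 3 1
ROT  — needs 3 operands, stack has 2 → underflow

18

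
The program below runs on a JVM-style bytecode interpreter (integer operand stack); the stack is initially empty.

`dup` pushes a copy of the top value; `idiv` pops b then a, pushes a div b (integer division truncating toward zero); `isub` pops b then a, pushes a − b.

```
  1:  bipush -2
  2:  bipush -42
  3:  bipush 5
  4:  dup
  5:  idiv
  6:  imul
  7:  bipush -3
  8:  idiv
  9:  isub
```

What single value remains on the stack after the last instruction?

bipush -2  → -2
bipush -42 → -2 -42
bipush 5   → -2 -42 5
dup        → -2 -42 5 5
idiv       → -2 -42 1
imul       → -2 -42
bipush -3  → -2 -42 -3
idiv       → -2 14
isub       → -16

-16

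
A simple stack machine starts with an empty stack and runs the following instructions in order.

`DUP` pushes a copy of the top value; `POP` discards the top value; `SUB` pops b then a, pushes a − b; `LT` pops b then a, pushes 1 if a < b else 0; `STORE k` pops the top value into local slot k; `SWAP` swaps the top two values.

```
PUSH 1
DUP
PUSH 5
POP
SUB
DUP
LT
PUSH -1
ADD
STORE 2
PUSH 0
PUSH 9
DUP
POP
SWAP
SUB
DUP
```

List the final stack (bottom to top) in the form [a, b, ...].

[9, 9]

PUSH 1   1
DUP      1 1
PUSH 5   1 1 5
POP      1 1
SUB      0
DUP      0 0
LT       0
PUSH -1  0 -1
ADD      -1
STORE 2  (empty)
PUSH 0   0
PUSH 9   0 9
DUP      0 9 9
POP      0 9
SWAP     9 0
SUB      9
DUP      9 9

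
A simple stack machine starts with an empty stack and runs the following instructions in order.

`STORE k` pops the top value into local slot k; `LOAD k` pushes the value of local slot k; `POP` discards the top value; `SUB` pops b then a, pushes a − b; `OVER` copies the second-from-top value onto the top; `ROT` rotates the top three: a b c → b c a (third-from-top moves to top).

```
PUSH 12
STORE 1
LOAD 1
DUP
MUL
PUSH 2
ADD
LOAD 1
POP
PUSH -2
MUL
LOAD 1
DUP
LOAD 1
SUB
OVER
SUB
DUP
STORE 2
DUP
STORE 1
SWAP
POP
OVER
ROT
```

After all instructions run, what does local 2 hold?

-12

PUSH 12 → [12]
STORE 1 → []
LOAD 1  → [12]
DUP     → [12, 12]
MUL     → [144]
PUSH 2  → [144, 2]
ADD     → [146]
LOAD 1  → [146, 12]
POP     → [146]
PUSH -2 → [146, -2]
MUL     → [-292]
LOAD 1  → [-292, 12]
DUP     → [-292, 12, 12]
LOAD 1  → [-292, 12, 12, 12]
SUB     → [-292, 12, 0]
OVER    → [-292, 12, 0, 12]
SUB     → [-292, 12, -12]
DUP     → [-292, 12, -12, -12]
STORE 2 → [-292, 12, -12]
DUP     → [-292, 12, -12, -12]
STORE 1 → [-292, 12, -12]
SWAP    → [-292, -12, 12]
POP     → [-292, -12]
OVER    → [-292, -12, -292]
ROT     → [-12, -292, -292]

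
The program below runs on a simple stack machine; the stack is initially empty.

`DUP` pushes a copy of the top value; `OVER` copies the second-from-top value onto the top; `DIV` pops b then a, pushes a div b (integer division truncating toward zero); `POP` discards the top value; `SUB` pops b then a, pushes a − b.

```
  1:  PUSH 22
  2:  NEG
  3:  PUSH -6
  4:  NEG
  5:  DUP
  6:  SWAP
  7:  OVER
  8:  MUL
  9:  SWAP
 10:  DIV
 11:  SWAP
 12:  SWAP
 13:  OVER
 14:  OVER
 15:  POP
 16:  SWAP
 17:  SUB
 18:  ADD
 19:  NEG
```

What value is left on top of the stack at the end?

PUSH 22  22
NEG      -22
PUSH -6  -22 -6
NEG      -22 6
DUP      -22 6 6
SWAP     -22 6 6
OVER     -22 6 6 6
MUL      -22 6 36
SWAP     -22 36 6
DIV      -22 6
SWAP     6 -22
SWAP     -22 6
OVER     -22 6 -22
OVER     -22 6 -22 6
POP      -22 6 -22
SWAP     -22 -22 6
SUB      -22 -28
ADD      -50
NEG      50

50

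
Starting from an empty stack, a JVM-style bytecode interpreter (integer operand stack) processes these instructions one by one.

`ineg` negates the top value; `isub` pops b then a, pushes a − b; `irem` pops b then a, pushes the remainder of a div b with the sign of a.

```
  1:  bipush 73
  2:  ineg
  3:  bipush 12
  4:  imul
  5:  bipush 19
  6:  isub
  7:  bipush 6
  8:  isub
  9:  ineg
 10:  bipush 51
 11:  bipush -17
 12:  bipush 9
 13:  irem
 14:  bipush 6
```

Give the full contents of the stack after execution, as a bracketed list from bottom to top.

bipush 73  -> 73
ineg       -> -73
bipush 12  -> -73 12
imul       -> -876
bipush 19  -> -876 19
isub       -> -895
bipush 6   -> -895 6
isub       -> -901
ineg       -> 901
bipush 51  -> 901 51
bipush -17 -> 901 51 -17
bipush 9   -> 901 51 -17 9
irem       -> 901 51 -8
bipush 6   -> 901 51 -8 6

[901, 51, -8, 6]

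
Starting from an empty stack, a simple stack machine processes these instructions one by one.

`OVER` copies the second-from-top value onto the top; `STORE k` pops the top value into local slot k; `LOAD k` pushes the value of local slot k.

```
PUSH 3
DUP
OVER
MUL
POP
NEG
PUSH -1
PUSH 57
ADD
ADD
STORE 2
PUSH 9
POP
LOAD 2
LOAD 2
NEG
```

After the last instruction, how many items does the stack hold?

2

PUSH 3  : [3]
DUP     : [3, 3]
OVER    : [3, 3, 3]
MUL     : [3, 9]
POP     : [3]
NEG     : [-3]
PUSH -1 : [-3, -1]
PUSH 57 : [-3, -1, 57]
ADD     : [-3, 56]
ADD     : [53]
STORE 2 : []
PUSH 9  : [9]
POP     : []
LOAD 2  : [53]
LOAD 2  : [53, 53]
NEG     : [53, -53]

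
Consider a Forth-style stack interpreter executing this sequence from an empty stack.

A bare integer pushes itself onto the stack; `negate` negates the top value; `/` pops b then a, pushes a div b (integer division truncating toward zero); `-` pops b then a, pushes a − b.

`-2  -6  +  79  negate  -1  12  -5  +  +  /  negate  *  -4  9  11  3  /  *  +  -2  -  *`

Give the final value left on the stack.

-2     -> -2
-6     -> -2 -6
+      -> -8
79     -> -8 79
negate -> -8 -79
-1     -> -8 -79 -1
12     -> -8 -79 -1 12
-5     -> -8 -79 -1 12 -5
+      -> -8 -79 -1 7
+      -> -8 -79 6
/      -> -8 -13
negate -> -8 13
*      -> -104
-4     -> -104 -4
9      -> -104 -4 9
11     -> -104 -4 9 11
3      -> -104 -4 9 11 3
/      -> -104 -4 9 3
*      -> -104 -4 27
+      -> -104 23
-2     -> -104 23 -2
-      -> -104 25
*      -> -2600

-2600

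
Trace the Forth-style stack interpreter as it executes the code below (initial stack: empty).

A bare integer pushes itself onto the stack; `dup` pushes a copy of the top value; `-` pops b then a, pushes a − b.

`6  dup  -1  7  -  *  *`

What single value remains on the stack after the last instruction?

-288

6   → 6
dup → 6 6
-1  → 6 6 -1
7   → 6 6 -1 7
-   → 6 6 -8
*   → 6 -48
*   → -288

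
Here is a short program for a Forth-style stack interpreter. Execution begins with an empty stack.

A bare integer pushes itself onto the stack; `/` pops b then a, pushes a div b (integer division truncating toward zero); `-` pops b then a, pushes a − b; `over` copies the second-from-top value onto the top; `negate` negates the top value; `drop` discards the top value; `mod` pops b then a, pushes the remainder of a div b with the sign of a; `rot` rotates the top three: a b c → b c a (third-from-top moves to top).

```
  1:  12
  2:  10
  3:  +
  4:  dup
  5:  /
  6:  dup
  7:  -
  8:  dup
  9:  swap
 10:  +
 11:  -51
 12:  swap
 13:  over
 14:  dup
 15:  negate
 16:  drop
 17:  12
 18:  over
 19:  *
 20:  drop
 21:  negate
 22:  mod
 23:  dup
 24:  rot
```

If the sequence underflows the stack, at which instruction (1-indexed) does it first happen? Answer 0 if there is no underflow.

12      12
10      12 10
+       22
dup     22 22
/       1
dup     1 1
-       0
dup     0 0
swap    0 0
+       0
-51     0 -51
swap    -51 0
over    -51 0 -51
dup     -51 0 -51 -51
negate  -51 0 -51 51
drop    -51 0 -51
12      -51 0 -51 12
over    -51 0 -51 12 -51
*       -51 0 -51 -612
drop    -51 0 -51
negate  -51 0 51
mod     -51 0
dup     -51 0 0
rot     0 0 -51

0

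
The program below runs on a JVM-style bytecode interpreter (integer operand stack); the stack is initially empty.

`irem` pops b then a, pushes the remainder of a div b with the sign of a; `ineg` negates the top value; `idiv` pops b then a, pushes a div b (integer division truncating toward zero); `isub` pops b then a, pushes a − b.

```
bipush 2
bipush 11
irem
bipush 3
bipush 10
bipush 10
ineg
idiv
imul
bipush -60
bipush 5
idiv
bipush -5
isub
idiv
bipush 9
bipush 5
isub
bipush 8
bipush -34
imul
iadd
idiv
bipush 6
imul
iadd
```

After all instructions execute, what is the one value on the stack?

bipush 2   : 2
bipush 11  : 2 11
irem       : 2
bipush 3   : 2 3
bipush 10  : 2 3 10
bipush 10  : 2 3 10 10
ineg       : 2 3 10 -10
idiv       : 2 3 -1
imul       : 2 -3
bipush -60 : 2 -3 -60
bipush 5   : 2 -3 -60 5
idiv       : 2 -3 -12
bipush -5  : 2 -3 -12 -5
isub       : 2 -3 -7
idiv       : 2 0
bipush 9   : 2 0 9
bipush 5   : 2 0 9 5
isub       : 2 0 4
bipush 8   : 2 0 4 8
bipush -34 : 2 0 4 8 -34
imul       : 2 0 4 -272
iadd       : 2 0 -268
idiv       : 2 0
bipush 6   : 2 0 6
imul       : 2 0
iadd       : 2

2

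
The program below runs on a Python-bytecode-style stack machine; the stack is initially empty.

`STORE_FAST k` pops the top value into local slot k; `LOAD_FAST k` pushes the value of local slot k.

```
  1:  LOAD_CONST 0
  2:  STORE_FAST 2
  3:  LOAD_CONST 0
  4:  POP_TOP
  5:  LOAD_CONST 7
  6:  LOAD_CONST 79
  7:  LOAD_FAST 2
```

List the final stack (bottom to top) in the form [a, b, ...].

[7, 79, 0]

LOAD_CONST 0   [0]
STORE_FAST 2   []
LOAD_CONST 0   [0]
POP_TOP        []
LOAD_CONST 7   [7]
LOAD_CONST 79  [7, 79]
LOAD_FAST 2    [7, 79, 0]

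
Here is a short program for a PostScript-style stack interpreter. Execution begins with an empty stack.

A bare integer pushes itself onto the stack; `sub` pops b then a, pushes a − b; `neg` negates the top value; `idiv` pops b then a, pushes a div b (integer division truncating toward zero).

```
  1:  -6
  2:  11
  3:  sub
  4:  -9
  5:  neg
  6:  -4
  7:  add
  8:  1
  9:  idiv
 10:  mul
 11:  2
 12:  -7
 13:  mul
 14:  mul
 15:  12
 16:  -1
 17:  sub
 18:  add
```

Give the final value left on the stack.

-6   -> -6
11   -> -6 11
sub  -> -17
-9   -> -17 -9
neg  -> -17 9
-4   -> -17 9 -4
add  -> -17 5
1    -> -17 5 1
idiv -> -17 5
mul  -> -85
2    -> -85 2
-7   -> -85 2 -7
mul  -> -85 -14
mul  -> 1190
12   -> 1190 12
-1   -> 1190 12 -1
sub  -> 1190 13
add  -> 1203

1203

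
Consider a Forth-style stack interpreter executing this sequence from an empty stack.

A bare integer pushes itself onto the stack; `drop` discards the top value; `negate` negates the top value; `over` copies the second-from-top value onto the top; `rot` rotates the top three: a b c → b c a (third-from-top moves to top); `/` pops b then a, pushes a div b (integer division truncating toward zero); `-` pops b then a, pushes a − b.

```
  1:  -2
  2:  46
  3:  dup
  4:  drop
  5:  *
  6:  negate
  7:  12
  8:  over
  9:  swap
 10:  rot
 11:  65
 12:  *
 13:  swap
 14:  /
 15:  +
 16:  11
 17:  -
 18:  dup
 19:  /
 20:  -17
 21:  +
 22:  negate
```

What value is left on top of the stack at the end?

16

-2     : -2
46     : -2 46
dup    : -2 46 46
drop   : -2 46
*      : -92
negate : 92
12     : 92 12
over   : 92 12 92
swap   : 92 92 12
rot    : 92 12 92
65     : 92 12 92 65
*      : 92 12 5980
swap   : 92 5980 12
/      : 92 498
+      : 590
11     : 590 11
-      : 579
dup    : 579 579
/      : 1
-17    : 1 -17
+      : -16
negate : 16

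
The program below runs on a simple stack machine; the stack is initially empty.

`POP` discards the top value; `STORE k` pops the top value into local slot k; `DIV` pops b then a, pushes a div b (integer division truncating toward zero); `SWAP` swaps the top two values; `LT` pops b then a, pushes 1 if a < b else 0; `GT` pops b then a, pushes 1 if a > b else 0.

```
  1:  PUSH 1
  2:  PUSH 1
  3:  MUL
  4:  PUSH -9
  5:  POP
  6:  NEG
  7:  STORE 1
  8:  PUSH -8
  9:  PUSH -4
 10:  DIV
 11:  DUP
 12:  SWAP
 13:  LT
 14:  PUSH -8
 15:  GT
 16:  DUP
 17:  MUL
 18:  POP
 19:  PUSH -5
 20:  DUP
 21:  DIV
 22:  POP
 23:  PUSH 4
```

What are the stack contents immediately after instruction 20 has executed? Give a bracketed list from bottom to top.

PUSH 1  -> [1]
PUSH 1  -> [1, 1]
MUL     -> [1]
PUSH -9 -> [1, -9]
POP     -> [1]
NEG     -> [-1]
STORE 1 -> []
PUSH -8 -> [-8]
PUSH -4 -> [-8, -4]
DIV     -> [2]
DUP     -> [2, 2]
SWAP    -> [2, 2]
LT      -> [0]
PUSH -8 -> [0, -8]
GT      -> [1]
DUP     -> [1, 1]
MUL     -> [1]
POP     -> []
PUSH -5 -> [-5]
DUP     -> [-5, -5]

[-5, -5]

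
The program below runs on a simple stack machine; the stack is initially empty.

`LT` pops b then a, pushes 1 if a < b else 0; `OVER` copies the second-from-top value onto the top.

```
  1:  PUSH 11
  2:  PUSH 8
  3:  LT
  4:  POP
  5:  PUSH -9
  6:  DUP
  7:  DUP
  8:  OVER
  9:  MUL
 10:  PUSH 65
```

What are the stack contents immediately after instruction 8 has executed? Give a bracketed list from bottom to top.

PUSH 11 → [11]
PUSH 8  → [11, 8]
LT      → [0]
POP     → []
PUSH -9 → [-9]
DUP     → [-9, -9]
DUP     → [-9, -9, -9]
OVER    → [-9, -9, -9, -9]

[-9, -9, -9, -9]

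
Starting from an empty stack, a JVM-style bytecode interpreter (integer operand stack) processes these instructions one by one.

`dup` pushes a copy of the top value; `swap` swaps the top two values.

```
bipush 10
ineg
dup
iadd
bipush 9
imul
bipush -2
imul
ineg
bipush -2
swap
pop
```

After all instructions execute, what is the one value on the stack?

-2

bipush 10 → [10]
ineg      → [-10]
dup       → [-10, -10]
iadd      → [-20]
bipush 9  → [-20, 9]
imul      → [-180]
bipush -2 → [-180, -2]
imul      → [360]
ineg      → [-360]
bipush -2 → [-360, -2]
swap      → [-2, -360]
pop       → [-2]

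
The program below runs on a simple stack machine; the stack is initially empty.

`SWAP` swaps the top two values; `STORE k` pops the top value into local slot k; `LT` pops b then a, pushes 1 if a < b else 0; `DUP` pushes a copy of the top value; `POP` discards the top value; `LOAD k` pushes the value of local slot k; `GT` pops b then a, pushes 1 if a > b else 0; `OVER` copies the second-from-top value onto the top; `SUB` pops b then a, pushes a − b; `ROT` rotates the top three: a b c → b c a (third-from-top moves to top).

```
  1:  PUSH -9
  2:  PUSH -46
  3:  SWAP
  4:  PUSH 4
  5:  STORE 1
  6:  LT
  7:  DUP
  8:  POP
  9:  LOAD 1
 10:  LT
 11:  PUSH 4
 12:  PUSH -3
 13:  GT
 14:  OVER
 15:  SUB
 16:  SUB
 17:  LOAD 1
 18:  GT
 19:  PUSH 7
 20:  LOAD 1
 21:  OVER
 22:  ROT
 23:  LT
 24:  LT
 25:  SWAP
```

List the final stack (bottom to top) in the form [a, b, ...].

PUSH -9  : -9
PUSH -46 : -9 -46
SWAP     : -46 -9
PUSH 4   : -46 -9 4
STORE 1  : -46 -9
LT       : 1
DUP      : 1 1
POP      : 1
LOAD 1   : 1 4
LT       : 1
PUSH 4   : 1 4
PUSH -3  : 1 4 -3
GT       : 1 1
OVER     : 1 1 1
SUB      : 1 0
SUB      : 1
LOAD 1   : 1 4
GT       : 0
PUSH 7   : 0 7
LOAD 1   : 0 7 4
OVER     : 0 7 4 7
ROT      : 0 4 7 7
LT       : 0 4 0
LT       : 0 0
SWAP     : 0 0

[0, 0]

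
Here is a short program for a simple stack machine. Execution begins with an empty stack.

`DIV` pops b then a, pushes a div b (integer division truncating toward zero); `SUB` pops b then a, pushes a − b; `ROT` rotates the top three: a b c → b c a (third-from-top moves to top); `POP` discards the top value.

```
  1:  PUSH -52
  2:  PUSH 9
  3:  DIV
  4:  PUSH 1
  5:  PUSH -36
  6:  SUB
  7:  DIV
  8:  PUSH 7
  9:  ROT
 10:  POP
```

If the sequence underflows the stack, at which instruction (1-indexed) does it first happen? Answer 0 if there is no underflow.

9

PUSH -52 → [-52]
PUSH 9   → [-52, 9]
DIV      → [-5]
PUSH 1   → [-5, 1]
PUSH -36 → [-5, 1, -36]
SUB      → [-5, 37]
DIV      → [0]
PUSH 7   → [0, 7]
ROT  — needs 3 operands, stack has 2 → underflow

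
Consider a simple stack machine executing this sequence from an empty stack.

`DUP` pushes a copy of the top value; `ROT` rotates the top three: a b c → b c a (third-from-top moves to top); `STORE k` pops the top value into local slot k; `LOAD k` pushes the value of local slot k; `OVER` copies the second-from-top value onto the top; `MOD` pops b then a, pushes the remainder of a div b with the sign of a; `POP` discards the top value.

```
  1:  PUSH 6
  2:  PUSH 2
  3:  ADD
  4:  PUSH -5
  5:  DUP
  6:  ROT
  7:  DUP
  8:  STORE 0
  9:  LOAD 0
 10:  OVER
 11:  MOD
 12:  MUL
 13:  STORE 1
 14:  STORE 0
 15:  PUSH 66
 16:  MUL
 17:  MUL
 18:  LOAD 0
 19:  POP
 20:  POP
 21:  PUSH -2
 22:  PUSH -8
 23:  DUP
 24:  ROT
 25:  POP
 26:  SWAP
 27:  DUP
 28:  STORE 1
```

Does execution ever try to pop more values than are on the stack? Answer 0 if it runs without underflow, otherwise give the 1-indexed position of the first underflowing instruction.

17

PUSH 6  -> 6
PUSH 2  -> 6 2
ADD     -> 8
PUSH -5 -> 8 -5
DUP     -> 8 -5 -5
ROT     -> -5 -5 8
DUP     -> -5 -5 8 8
STORE 0 -> -5 -5 8
LOAD 0  -> -5 -5 8 8
OVER    -> -5 -5 8 8 8
MOD     -> -5 -5 8 0
MUL     -> -5 -5 0
STORE 1 -> -5 -5
STORE 0 -> -5
PUSH 66 -> -5 66
MUL     -> -330
MUL  — needs 2 operands, stack has 1 → underflow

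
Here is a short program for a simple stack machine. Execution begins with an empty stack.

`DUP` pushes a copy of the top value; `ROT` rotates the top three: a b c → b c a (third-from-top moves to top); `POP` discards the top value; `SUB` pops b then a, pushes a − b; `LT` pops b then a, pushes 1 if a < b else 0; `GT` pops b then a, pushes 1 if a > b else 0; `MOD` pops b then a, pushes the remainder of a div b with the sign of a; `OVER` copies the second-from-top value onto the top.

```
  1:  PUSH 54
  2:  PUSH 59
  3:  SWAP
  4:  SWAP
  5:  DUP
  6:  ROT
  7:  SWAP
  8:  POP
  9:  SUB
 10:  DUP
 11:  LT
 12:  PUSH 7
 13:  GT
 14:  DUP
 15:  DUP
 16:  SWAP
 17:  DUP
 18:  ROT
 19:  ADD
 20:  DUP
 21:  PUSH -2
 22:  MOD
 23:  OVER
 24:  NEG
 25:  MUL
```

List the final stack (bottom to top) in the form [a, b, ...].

[0, 0, 0, 0]

PUSH 54 : [54]
PUSH 59 : [54, 59]
SWAP    : [59, 54]
SWAP    : [54, 59]
DUP     : [54, 59, 59]
ROT     : [59, 59, 54]
SWAP    : [59, 54, 59]
POP     : [59, 54]
SUB     : [5]
DUP     : [5, 5]
LT      : [0]
PUSH 7  : [0, 7]
GT      : [0]
DUP     : [0, 0]
DUP     : [0, 0, 0]
SWAP    : [0, 0, 0]
DUP     : [0, 0, 0, 0]
ROT     : [0, 0, 0, 0]
ADD     : [0, 0, 0]
DUP     : [0, 0, 0, 0]
PUSH -2 : [0, 0, 0, 0, -2]
MOD     : [0, 0, 0, 0]
OVER    : [0, 0, 0, 0, 0]
NEG     : [0, 0, 0, 0, 0]
MUL     : [0, 0, 0, 0]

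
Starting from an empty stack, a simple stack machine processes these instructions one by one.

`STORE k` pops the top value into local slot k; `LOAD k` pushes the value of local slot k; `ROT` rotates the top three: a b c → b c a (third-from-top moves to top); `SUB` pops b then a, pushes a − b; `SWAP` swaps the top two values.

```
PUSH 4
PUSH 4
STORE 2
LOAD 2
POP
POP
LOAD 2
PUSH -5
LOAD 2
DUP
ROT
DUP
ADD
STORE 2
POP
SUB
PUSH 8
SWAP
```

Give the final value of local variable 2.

PUSH 4  : 4
PUSH 4  : 4 4
STORE 2 : 4
LOAD 2  : 4 4
POP     : 4
POP     : (empty)
LOAD 2  : 4
PUSH -5 : 4 -5
LOAD 2  : 4 -5 4
DUP     : 4 -5 4 4
ROT     : 4 4 4 -5
DUP     : 4 4 4 -5 -5
ADD     : 4 4 4 -10
STORE 2 : 4 4 4
POP     : 4 4
SUB     : 0
PUSH 8  : 0 8
SWAP    : 8 0

-10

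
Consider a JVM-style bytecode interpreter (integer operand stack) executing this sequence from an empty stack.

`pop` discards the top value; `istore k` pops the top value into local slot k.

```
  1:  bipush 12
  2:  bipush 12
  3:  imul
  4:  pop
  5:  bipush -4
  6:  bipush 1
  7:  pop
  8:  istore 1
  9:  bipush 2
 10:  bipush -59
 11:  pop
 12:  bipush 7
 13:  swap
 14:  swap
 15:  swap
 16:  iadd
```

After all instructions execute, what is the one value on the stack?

bipush 12   12
bipush 12   12 12
imul        144
pop         (empty)
bipush -4   -4
bipush 1    -4 1
pop         -4
istore 1    (empty)
bipush 2    2
bipush -59  2 -59
pop         2
bipush 7    2 7
swap        7 2
swap        2 7
swap        7 2
iadd        9

9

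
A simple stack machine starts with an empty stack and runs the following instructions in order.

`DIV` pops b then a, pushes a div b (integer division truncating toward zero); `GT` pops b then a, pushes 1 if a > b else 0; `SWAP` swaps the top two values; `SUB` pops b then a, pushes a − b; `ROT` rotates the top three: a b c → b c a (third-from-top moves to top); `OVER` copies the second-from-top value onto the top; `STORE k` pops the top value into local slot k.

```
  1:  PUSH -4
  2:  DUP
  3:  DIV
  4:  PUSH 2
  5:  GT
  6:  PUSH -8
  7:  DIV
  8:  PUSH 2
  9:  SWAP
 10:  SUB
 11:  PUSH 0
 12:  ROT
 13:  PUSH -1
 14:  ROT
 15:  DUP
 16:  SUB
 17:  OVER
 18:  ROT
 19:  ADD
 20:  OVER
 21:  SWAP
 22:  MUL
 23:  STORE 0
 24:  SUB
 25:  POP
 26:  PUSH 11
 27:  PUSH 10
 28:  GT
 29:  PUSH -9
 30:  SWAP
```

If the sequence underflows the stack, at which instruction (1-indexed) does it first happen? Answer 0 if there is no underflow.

PUSH -4 -> -4
DUP     -> -4 -4
DIV     -> 1
PUSH 2  -> 1 2
GT      -> 0
PUSH -8 -> 0 -8
DIV     -> 0
PUSH 2  -> 0 2
SWAP    -> 2 0
SUB     -> 2
PUSH 0  -> 2 0
ROT  — needs 3 operands, stack has 2 → underflow

12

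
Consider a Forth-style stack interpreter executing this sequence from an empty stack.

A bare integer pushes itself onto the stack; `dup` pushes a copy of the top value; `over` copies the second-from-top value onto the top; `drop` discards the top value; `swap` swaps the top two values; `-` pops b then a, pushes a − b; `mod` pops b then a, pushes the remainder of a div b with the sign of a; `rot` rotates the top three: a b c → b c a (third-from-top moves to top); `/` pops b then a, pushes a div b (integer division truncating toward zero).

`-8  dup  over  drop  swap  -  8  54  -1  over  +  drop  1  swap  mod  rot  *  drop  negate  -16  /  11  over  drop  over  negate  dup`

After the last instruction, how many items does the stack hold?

-8     : -8
dup    : -8 -8
over   : -8 -8 -8
drop   : -8 -8
swap   : -8 -8
-      : 0
8      : 0 8
54     : 0 8 54
-1     : 0 8 54 -1
over   : 0 8 54 -1 54
+      : 0 8 54 53
drop   : 0 8 54
1      : 0 8 54 1
swap   : 0 8 1 54
mod    : 0 8 1
rot    : 8 1 0
*      : 8 0
drop   : 8
negate : -8
-16    : -8 -16
/      : 0
11     : 0 11
over   : 0 11 0
drop   : 0 11
over   : 0 11 0
negate : 0 11 0
dup    : 0 11 0 0

4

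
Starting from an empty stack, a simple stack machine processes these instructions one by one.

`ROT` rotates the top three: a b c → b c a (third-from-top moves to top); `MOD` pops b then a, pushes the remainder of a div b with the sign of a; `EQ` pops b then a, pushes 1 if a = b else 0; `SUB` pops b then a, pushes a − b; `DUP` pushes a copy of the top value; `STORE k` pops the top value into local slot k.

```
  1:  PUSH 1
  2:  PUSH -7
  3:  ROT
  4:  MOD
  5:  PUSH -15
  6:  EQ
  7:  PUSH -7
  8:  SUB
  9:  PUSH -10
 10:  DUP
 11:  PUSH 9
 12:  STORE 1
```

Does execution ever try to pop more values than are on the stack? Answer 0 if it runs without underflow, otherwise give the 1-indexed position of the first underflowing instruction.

PUSH 1  : [1]
PUSH -7 : [1, -7]
ROT  — needs 3 operands, stack has 2 → underflow

3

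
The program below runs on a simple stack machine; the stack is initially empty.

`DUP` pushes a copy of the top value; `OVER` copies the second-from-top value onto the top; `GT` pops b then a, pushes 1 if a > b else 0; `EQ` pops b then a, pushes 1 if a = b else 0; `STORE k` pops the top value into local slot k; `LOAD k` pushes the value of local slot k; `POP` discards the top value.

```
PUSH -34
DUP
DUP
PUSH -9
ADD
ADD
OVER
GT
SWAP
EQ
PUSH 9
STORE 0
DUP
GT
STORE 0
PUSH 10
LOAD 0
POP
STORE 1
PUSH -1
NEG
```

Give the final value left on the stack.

1

PUSH -34 : -34
DUP      : -34 -34
DUP      : -34 -34 -34
PUSH -9  : -34 -34 -34 -9
ADD      : -34 -34 -43
ADD      : -34 -77
OVER     : -34 -77 -34
GT       : -34 0
SWAP     : 0 -34
EQ       : 0
PUSH 9   : 0 9
STORE 0  : 0
DUP      : 0 0
GT       : 0
STORE 0  : (empty)
PUSH 10  : 10
LOAD 0   : 10 0
POP      : 10
STORE 1  : (empty)
PUSH -1  : -1
NEG      : 1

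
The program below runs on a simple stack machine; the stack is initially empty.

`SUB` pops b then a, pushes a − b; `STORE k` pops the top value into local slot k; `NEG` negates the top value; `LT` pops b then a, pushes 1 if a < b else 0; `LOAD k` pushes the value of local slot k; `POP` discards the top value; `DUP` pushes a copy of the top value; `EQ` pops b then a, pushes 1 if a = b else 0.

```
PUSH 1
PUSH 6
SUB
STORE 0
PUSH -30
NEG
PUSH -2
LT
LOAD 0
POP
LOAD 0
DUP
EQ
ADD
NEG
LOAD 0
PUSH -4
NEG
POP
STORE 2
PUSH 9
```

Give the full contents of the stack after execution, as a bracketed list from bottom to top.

[-1, 9]

PUSH 1   → 1
PUSH 6   → 1 6
SUB      → -5
STORE 0  → (empty)
PUSH -30 → -30
NEG      → 30
PUSH -2  → 30 -2
LT       → 0
LOAD 0   → 0 -5
POP      → 0
LOAD 0   → 0 -5
DUP      → 0 -5 -5
EQ       → 0 1
ADD      → 1
NEG      → -1
LOAD 0   → -1 -5
PUSH -4  → -1 -5 -4
NEG      → -1 -5 4
POP      → -1 -5
STORE 2  → -1
PUSH 9   → -1 9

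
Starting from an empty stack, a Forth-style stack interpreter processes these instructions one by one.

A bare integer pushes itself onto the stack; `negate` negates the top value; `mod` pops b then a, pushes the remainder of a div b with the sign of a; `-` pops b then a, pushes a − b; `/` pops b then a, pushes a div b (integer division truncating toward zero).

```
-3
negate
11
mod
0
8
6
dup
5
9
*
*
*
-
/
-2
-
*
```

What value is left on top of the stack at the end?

6

-3      -3
negate  3
11      3 11
mod     3
0       3 0
8       3 0 8
6       3 0 8 6
dup     3 0 8 6 6
5       3 0 8 6 6 5
9       3 0 8 6 6 5 9
*       3 0 8 6 6 45
*       3 0 8 6 270
*       3 0 8 1620
-       3 0 -1612
/       3 0
-2      3 0 -2
-       3 2
*       6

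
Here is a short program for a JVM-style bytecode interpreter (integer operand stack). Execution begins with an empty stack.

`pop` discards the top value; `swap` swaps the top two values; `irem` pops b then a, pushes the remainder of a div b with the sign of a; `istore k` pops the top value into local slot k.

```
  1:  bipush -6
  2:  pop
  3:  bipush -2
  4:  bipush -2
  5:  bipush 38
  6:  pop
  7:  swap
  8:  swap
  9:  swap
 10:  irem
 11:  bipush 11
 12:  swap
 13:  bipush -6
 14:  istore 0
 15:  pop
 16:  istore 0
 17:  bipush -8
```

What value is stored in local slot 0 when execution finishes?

bipush -6 → -6
pop       → (empty)
bipush -2 → -2
bipush -2 → -2 -2
bipush 38 → -2 -2 38
pop       → -2 -2
swap      → -2 -2
swap      → -2 -2
swap      → -2 -2
irem      → 0
bipush 11 → 0 11
swap      → 11 0
bipush -6 → 11 0 -6
istore 0  → 11 0
pop       → 11
istore 0  → (empty)
bipush -8 → -8

11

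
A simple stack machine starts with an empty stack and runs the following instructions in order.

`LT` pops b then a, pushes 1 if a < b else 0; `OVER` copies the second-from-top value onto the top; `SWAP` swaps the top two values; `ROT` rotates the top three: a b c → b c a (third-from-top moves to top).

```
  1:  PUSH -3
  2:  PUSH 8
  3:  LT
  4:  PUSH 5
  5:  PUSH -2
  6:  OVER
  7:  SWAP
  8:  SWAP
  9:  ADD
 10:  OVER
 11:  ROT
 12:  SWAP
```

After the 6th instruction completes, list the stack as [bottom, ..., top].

PUSH -3 → [-3]
PUSH 8  → [-3, 8]
LT      → [1]
PUSH 5  → [1, 5]
PUSH -2 → [1, 5, -2]
OVER    → [1, 5, -2, 5]

[1, 5, -2, 5]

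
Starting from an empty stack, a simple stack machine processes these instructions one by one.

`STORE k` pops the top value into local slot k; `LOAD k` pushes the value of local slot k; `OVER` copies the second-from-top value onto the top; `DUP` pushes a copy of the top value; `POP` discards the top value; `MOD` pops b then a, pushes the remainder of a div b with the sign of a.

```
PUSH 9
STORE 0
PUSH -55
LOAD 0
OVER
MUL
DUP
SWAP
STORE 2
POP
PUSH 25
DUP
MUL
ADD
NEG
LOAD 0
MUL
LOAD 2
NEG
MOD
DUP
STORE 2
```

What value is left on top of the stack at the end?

-180

PUSH 9   -> [9]
STORE 0  -> []
PUSH -55 -> [-55]
LOAD 0   -> [-55, 9]
OVER     -> [-55, 9, -55]
MUL      -> [-55, -495]
DUP      -> [-55, -495, -495]
SWAP     -> [-55, -495, -495]
STORE 2  -> [-55, -495]
POP      -> [-55]
PUSH 25  -> [-55, 25]
DUP      -> [-55, 25, 25]
MUL      -> [-55, 625]
ADD      -> [570]
NEG      -> [-570]
LOAD 0   -> [-570, 9]
MUL      -> [-5130]
LOAD 2   -> [-5130, -495]
NEG      -> [-5130, 495]
MOD      -> [-180]
DUP      -> [-180, -180]
STORE 2  -> [-180]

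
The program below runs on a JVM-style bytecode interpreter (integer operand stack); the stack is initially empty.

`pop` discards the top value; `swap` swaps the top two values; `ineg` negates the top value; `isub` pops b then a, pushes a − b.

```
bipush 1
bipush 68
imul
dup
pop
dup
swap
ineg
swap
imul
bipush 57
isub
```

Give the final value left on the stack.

bipush 1  → [1]
bipush 68 → [1, 68]
imul      → [68]
dup       → [68, 68]
pop       → [68]
dup       → [68, 68]
swap      → [68, 68]
ineg      → [68, -68]
swap      → [-68, 68]
imul      → [-4624]
bipush 57 → [-4624, 57]
isub      → [-4681]

-4681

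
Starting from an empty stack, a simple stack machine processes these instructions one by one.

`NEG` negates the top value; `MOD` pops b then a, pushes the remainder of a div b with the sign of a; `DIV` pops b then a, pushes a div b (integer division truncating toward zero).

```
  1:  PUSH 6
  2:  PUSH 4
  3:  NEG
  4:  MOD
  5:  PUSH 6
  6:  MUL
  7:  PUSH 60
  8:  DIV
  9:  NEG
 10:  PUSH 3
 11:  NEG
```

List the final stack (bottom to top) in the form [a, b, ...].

PUSH 6  : [6]
PUSH 4  : [6, 4]
NEG     : [6, -4]
MOD     : [2]
PUSH 6  : [2, 6]
MUL     : [12]
PUSH 60 : [12, 60]
DIV     : [0]
NEG     : [0]
PUSH 3  : [0, 3]
NEG     : [0, -3]

[0, -3]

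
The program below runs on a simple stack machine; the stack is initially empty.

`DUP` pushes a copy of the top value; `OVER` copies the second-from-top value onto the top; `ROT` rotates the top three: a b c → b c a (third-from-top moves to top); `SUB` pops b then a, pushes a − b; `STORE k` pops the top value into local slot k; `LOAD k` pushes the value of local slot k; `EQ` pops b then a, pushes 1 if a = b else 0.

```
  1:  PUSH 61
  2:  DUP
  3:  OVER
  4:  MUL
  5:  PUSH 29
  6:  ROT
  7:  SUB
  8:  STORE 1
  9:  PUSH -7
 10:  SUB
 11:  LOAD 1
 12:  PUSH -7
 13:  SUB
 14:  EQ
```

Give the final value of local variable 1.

-32

PUSH 61 : [61]
DUP     : [61, 61]
OVER    : [61, 61, 61]
MUL     : [61, 3721]
PUSH 29 : [61, 3721, 29]
ROT     : [3721, 29, 61]
SUB     : [3721, -32]
STORE 1 : [3721]
PUSH -7 : [3721, -7]
SUB     : [3728]
LOAD 1  : [3728, -32]
PUSH -7 : [3728, -32, -7]
SUB     : [3728, -25]
EQ      : [0]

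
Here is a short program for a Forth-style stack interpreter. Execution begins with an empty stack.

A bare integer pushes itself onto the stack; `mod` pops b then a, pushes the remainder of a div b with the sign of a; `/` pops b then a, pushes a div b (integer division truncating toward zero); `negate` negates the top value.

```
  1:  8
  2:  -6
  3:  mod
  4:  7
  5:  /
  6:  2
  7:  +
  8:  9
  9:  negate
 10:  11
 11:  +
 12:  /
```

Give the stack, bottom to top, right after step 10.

8      → [8]
-6     → [8, -6]
mod    → [2]
7      → [2, 7]
/      → [0]
2      → [0, 2]
+      → [2]
9      → [2, 9]
negate → [2, -9]
11     → [2, -9, 11]

[2, -9, 11]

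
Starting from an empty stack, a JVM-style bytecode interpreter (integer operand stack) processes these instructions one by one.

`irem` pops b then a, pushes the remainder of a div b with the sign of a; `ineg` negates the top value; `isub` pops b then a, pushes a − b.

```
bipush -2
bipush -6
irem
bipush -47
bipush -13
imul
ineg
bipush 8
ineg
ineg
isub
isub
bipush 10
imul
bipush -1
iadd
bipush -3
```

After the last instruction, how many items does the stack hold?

2

bipush -2  -> [-2]
bipush -6  -> [-2, -6]
irem       -> [-2]
bipush -47 -> [-2, -47]
bipush -13 -> [-2, -47, -13]
imul       -> [-2, 611]
ineg       -> [-2, -611]
bipush 8   -> [-2, -611, 8]
ineg       -> [-2, -611, -8]
ineg       -> [-2, -611, 8]
isub       -> [-2, -619]
isub       -> [617]
bipush 10  -> [617, 10]
imul       -> [6170]
bipush -1  -> [6170, -1]
iadd       -> [6169]
bipush -3  -> [6169, -3]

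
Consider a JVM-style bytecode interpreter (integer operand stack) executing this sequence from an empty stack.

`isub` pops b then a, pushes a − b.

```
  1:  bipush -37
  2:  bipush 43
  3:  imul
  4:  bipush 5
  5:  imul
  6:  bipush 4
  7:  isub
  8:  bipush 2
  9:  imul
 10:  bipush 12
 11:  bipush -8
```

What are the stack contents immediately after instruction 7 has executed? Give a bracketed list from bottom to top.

bipush -37  -37
bipush 43   -37 43
imul        -1591
bipush 5    -1591 5
imul        -7955
bipush 4    -7955 4
isub        -7959

[-7959]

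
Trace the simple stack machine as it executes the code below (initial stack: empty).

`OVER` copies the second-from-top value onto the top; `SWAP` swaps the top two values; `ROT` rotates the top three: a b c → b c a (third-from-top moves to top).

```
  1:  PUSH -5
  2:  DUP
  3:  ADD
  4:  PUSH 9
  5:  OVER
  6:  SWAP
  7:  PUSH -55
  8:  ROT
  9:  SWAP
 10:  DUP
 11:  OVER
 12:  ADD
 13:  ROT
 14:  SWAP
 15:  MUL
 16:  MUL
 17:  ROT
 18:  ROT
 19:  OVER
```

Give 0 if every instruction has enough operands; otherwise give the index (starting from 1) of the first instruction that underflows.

PUSH -5   [-5]
DUP       [-5, -5]
ADD       [-10]
PUSH 9    [-10, 9]
OVER      [-10, 9, -10]
SWAP      [-10, -10, 9]
PUSH -55  [-10, -10, 9, -55]
ROT       [-10, 9, -55, -10]
SWAP      [-10, 9, -10, -55]
DUP       [-10, 9, -10, -55, -55]
OVER      [-10, 9, -10, -55, -55, -55]
ADD       [-10, 9, -10, -55, -110]
ROT       [-10, 9, -55, -110, -10]
SWAP      [-10, 9, -55, -10, -110]
MUL       [-10, 9, -55, 1100]
MUL       [-10, 9, -60500]
ROT       [9, -60500, -10]
ROT       [-60500, -10, 9]
OVER      [-60500, -10, 9, -10]

0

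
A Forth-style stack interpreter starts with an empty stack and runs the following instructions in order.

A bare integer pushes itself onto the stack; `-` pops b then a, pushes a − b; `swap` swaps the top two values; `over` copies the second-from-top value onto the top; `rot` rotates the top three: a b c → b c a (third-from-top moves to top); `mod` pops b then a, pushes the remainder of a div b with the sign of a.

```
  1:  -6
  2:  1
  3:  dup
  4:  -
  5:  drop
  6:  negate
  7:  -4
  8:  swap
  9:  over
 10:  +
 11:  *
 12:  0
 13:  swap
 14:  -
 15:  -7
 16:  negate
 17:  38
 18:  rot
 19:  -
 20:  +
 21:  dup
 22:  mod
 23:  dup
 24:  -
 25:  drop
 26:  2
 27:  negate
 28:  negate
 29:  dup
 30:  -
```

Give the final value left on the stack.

-6     -> [-6]
1      -> [-6, 1]
dup    -> [-6, 1, 1]
-      -> [-6, 0]
drop   -> [-6]
negate -> [6]
-4     -> [6, -4]
swap   -> [-4, 6]
over   -> [-4, 6, -4]
+      -> [-4, 2]
*      -> [-8]
0      -> [-8, 0]
swap   -> [0, -8]
-      -> [8]
-7     -> [8, -7]
negate -> [8, 7]
38     -> [8, 7, 38]
rot    -> [7, 38, 8]
-      -> [7, 30]
+      -> [37]
dup    -> [37, 37]
mod    -> [0]
dup    -> [0, 0]
-      -> [0]
drop   -> []
2      -> [2]
negate -> [-2]
negate -> [2]
dup    -> [2, 2]
-      -> [0]

0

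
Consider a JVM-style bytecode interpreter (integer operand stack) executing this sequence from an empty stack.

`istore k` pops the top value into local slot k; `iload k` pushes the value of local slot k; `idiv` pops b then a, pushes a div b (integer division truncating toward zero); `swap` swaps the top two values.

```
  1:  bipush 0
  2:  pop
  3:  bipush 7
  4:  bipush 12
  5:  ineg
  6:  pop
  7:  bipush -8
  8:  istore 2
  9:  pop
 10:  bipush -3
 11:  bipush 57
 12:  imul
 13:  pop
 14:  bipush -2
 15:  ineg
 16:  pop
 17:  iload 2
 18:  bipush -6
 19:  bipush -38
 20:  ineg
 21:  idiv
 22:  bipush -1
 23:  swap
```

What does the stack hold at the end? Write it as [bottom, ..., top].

bipush 0   : 0
pop        : (empty)
bipush 7   : 7
bipush 12  : 7 12
ineg       : 7 -12
pop        : 7
bipush -8  : 7 -8
istore 2   : 7
pop        : (empty)
bipush -3  : -3
bipush 57  : -3 57
imul       : -171
pop        : (empty)
bipush -2  : -2
ineg       : 2
pop        : (empty)
iload 2    : -8
bipush -6  : -8 -6
bipush -38 : -8 -6 -38
ineg       : -8 -6 38
idiv       : -8 0
bipush -1  : -8 0 -1
swap       : -8 -1 0

[-8, -1, 0]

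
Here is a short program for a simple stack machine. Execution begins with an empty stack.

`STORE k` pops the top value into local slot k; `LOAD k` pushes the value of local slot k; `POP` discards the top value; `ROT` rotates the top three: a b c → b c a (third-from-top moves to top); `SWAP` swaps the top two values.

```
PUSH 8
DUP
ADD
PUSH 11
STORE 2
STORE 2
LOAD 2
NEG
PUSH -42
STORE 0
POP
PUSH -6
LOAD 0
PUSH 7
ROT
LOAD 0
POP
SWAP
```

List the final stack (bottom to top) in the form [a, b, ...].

[-42, -6, 7]

PUSH 8   -> [8]
DUP      -> [8, 8]
ADD      -> [16]
PUSH 11  -> [16, 11]
STORE 2  -> [16]
STORE 2  -> []
LOAD 2   -> [16]
NEG      -> [-16]
PUSH -42 -> [-16, -42]
STORE 0  -> [-16]
POP      -> []
PUSH -6  -> [-6]
LOAD 0   -> [-6, -42]
PUSH 7   -> [-6, -42, 7]
ROT      -> [-42, 7, -6]
LOAD 0   -> [-42, 7, -6, -42]
POP      -> [-42, 7, -6]
SWAP     -> [-42, -6, 7]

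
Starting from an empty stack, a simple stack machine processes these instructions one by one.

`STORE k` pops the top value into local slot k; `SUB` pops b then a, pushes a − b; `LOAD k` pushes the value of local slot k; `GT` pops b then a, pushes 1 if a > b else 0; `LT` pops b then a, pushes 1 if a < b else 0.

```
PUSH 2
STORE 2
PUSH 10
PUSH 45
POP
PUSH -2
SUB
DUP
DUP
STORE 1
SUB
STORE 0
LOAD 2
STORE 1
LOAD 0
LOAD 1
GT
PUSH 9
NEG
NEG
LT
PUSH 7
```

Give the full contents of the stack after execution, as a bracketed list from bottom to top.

PUSH 2  : 2
STORE 2 : (empty)
PUSH 10 : 10
PUSH 45 : 10 45
POP     : 10
PUSH -2 : 10 -2
SUB     : 12
DUP     : 12 12
DUP     : 12 12 12
STORE 1 : 12 12
SUB     : 0
STORE 0 : (empty)
LOAD 2  : 2
STORE 1 : (empty)
LOAD 0  : 0
LOAD 1  : 0 2
GT      : 0
PUSH 9  : 0 9
NEG     : 0 -9
NEG     : 0 9
LT      : 1
PUSH 7  : 1 7

[1, 7]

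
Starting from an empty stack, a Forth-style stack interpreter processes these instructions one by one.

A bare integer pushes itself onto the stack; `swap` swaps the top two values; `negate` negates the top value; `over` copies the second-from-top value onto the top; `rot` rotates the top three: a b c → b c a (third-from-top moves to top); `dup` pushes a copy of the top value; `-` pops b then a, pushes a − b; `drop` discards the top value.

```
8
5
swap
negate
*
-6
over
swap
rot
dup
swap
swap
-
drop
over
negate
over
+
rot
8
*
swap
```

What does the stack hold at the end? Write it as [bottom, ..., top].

8      : 8
5      : 8 5
swap   : 5 8
negate : 5 -8
*      : -40
-6     : -40 -6
over   : -40 -6 -40
swap   : -40 -40 -6
rot    : -40 -6 -40
dup    : -40 -6 -40 -40
swap   : -40 -6 -40 -40
swap   : -40 -6 -40 -40
-      : -40 -6 0
drop   : -40 -6
over   : -40 -6 -40
negate : -40 -6 40
over   : -40 -6 40 -6
+      : -40 -6 34
rot    : -6 34 -40
8      : -6 34 -40 8
*      : -6 34 -320
swap   : -6 -320 34

[-6, -320, 34]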